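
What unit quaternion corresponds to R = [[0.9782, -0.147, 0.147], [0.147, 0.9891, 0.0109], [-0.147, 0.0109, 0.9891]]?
0.9945 + 0.0739j + 0.0739k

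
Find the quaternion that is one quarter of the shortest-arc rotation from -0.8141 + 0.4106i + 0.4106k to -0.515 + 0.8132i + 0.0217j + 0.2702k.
-0.7578 + 0.5268i + 0.0057j + 0.3849k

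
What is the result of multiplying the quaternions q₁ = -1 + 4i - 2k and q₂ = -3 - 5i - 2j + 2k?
27 - 11i + 4j - 4k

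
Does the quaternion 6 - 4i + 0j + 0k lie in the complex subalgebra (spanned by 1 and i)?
Yes. The quaternion 6 - 4i has j- and k-coefficients y = z = 0, so it lies in the complex subalgebra spanned by 1 and i.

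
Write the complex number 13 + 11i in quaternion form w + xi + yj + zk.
13 + 11i + 0j + 0k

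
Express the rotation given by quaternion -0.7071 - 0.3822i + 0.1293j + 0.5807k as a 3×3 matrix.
[[0.2921, 0.7224, -0.6267], [-0.9201, 0.0334, -0.3903], [-0.261, 0.6907, 0.6744]]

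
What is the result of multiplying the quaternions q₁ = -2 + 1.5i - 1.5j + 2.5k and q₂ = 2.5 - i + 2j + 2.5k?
-6.75 - 3i - 14j + 2.75k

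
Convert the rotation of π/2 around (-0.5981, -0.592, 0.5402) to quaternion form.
0.7071 - 0.4229i - 0.4186j + 0.382k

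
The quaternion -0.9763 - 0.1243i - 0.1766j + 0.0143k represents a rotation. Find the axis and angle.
axis = (-0.5743, -0.816, 0.0661), θ = 335°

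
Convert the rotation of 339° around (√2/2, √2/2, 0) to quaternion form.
-0.9833 + 0.1289i + 0.1289j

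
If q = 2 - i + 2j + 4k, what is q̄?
2 + i - 2j - 4k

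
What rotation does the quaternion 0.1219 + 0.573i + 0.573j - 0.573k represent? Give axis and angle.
axis = (√3/3, √3/3, -√3/3), θ = 166°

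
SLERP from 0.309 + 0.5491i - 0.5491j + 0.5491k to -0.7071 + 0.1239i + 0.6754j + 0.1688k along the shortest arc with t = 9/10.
0.7033 - 0.0481i - 0.7034j - 0.0903k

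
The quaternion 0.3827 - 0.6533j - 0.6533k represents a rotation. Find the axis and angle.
axis = (0, -√2/2, -√2/2), θ = 3π/4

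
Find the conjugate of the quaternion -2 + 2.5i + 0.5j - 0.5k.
-2 - 2.5i - 0.5j + 0.5k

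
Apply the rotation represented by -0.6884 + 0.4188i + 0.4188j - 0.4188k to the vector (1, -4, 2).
(-0.653, 0.185, 4.532)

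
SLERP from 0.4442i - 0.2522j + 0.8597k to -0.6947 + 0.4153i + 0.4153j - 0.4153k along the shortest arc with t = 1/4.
0.2291 + 0.2437i - 0.3531j + 0.8737k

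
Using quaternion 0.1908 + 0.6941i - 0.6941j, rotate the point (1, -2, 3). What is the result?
(1.169, -1.831, -3.046)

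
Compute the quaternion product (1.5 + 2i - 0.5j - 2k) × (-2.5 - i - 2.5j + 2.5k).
2 - 12.75i - 5.5j + 3.25k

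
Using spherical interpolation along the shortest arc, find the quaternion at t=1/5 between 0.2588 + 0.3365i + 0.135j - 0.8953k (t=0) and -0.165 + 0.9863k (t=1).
0.2427 + 0.2717i + 0.109j - 0.9249k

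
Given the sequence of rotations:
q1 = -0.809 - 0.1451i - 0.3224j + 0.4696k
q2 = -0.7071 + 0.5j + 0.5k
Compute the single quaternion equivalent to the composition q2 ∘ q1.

q2 · q1 = 0.4984 + 0.4986i - 0.2491j - 0.664k
0.4984 + 0.4986i - 0.2491j - 0.664k


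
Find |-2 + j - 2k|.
3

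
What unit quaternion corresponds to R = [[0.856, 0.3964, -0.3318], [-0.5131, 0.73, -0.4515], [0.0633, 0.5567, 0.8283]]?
0.9239 + 0.2728i - 0.1069j - 0.2461k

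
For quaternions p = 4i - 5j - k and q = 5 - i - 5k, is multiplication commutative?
No: pq = -1 + 45i - 4j - 10k ≠ -1 - 5i - 46j = qp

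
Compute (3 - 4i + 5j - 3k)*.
3 + 4i - 5j + 3k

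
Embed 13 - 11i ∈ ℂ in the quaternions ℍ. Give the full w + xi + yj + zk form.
13 - 11i + 0j + 0k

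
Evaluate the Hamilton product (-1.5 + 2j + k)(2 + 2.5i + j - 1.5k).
-3.5 - 7.75i + 5j - 0.75k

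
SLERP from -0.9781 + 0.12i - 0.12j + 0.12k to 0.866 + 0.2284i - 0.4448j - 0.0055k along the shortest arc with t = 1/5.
-0.9937 + 0.0495i - 0.0026j + 0.1001k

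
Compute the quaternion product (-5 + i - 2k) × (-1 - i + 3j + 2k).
10 + 10i - 15j - 5k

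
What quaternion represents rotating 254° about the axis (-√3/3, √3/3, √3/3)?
-0.6018 - 0.4611i + 0.4611j + 0.4611k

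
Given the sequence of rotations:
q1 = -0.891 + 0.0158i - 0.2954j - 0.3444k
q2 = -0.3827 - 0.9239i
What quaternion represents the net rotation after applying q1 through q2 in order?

q2 · q1 = 0.3556 + 0.8171i - 0.2051j + 0.4047k
0.3556 + 0.8171i - 0.2051j + 0.4047k


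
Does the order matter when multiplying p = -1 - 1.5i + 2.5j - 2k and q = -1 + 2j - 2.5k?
Yes: pq = -9 - 0.75i - 8.25j + 1.5k ≠ -9 + 3.75i - 0.75j + 7.5k = qp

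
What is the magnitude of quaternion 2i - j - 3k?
√14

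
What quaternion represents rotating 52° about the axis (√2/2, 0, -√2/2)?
0.8988 + 0.31i - 0.31k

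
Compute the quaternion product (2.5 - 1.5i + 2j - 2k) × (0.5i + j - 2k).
-5.25 - 0.75i - 1.5j - 7.5k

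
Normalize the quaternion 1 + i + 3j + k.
0.2887 + 0.2887i + 0.866j + 0.2887k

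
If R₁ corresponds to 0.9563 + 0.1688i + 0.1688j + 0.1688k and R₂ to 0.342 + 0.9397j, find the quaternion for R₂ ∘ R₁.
0.1684 + 0.2164i + 0.9564j - 0.1009k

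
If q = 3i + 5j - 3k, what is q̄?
-3i - 5j + 3k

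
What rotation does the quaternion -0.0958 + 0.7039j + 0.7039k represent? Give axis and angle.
axis = (0, √2/2, √2/2), θ = 191°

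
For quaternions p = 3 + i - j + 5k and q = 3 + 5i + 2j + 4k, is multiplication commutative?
No: pq = -14 + 4i + 24j + 34k ≠ -14 + 32i - 18j + 20k = qp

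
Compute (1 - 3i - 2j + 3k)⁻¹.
0.0435 + 0.1304i + 0.087j - 0.1304k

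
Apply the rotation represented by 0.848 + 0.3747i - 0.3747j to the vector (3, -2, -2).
(3.99, -1.01, -0.241)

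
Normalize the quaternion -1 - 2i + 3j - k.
-0.2582 - 0.5164i + 0.7746j - 0.2582k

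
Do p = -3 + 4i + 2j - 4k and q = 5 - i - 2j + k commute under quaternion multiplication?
No: pq = -3 + 17i + 16j - 29k ≠ -3 + 29i + 16j - 17k = qp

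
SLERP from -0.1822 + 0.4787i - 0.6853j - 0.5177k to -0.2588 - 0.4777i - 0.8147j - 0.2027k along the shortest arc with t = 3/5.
-0.2627 - 0.0996i - 0.8799j - 0.3831k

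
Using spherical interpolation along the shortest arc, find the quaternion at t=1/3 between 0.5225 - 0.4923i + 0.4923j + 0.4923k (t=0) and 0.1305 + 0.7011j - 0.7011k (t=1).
0.504 - 0.4157i + 0.7531j + 0.0782k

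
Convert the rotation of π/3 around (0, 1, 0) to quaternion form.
0.866 + 0.5j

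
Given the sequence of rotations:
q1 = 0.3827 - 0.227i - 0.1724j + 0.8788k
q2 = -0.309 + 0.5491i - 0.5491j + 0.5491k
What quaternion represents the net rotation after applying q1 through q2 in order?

q2 · q1 = -0.5708 - 0.1076i - 0.7641j - 0.2807k
-0.5708 - 0.1076i - 0.7641j - 0.2807k


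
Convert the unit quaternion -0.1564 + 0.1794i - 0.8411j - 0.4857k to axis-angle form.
axis = (0.1816, -0.8516, -0.4918), θ = 198°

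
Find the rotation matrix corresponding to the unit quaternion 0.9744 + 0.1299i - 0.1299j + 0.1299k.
[[0.9325, -0.2869, -0.2194], [0.2194, 0.9325, -0.2869], [0.2869, 0.2194, 0.9325]]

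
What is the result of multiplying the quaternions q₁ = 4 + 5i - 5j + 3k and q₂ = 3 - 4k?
24 + 35i + 5j - 7k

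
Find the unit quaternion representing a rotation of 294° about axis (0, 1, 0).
-0.8387 + 0.5446j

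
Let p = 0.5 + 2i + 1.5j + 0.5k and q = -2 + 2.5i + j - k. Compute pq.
-7 - 4.75i + 0.75j - 3.25k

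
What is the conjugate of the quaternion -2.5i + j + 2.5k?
2.5i - j - 2.5k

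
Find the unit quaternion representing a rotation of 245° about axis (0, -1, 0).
-0.5373 - 0.8434j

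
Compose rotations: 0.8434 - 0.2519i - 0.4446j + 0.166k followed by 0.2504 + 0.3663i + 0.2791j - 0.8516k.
0.5689 - 0.0864i + 0.2778j - 0.7692k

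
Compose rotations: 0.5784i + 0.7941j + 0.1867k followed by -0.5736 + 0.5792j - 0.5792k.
-0.3518 + 0.2363i - 0.7905j - 0.4421k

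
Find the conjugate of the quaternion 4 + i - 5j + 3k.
4 - i + 5j - 3k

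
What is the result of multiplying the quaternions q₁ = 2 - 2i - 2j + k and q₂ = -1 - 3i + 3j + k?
-3 - 9i + 7j - 11k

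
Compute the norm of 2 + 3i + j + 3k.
√23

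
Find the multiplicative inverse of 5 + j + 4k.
0.119 - 0.0238j - 0.0952k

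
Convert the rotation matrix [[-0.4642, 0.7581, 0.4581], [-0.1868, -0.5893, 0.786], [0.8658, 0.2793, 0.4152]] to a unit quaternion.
-0.3007 + 0.4213i + 0.339j + 0.7856k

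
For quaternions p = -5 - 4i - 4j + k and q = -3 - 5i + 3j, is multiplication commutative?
No: pq = 7 + 34i - 8j - 35k ≠ 7 + 40i + 2j + 29k = qp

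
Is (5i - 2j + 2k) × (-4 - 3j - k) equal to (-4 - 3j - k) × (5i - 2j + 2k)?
No: pq = -4 - 12i + 13j - 23k ≠ -4 - 28i + 3j + 7k = qp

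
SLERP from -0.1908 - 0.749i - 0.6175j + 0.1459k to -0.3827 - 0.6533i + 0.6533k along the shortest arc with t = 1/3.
-0.2789 - 0.7788i - 0.4415j + 0.3476k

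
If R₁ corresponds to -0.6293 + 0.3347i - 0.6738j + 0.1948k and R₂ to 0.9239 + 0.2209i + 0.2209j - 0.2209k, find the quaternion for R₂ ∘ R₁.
-0.4635 + 0.0644i - 0.8785j + 0.0962k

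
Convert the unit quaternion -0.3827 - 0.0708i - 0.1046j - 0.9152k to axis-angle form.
axis = (-0.0766, -0.1132, -0.9906), θ = 5π/4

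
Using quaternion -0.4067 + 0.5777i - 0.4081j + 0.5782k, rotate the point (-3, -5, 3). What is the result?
(3.011, 4.5, 3.699)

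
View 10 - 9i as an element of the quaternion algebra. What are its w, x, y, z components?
10 - 9i + 0j + 0k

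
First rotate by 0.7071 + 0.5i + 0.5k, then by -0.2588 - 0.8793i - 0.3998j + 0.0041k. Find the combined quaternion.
0.2546 - 0.9511i + 0.159j + 0.0734k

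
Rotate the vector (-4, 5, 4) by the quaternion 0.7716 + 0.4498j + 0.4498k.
(-1.457, 1.819, 7.181)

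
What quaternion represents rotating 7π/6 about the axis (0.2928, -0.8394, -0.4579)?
-0.2588 + 0.2828i - 0.8108j - 0.4423k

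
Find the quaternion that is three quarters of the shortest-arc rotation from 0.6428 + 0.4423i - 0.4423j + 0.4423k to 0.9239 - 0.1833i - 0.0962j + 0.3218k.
0.905 - 0.0218i - 0.1982j + 0.3757k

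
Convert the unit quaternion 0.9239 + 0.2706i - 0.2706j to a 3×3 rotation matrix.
[[0.8536, -0.1464, -0.5], [-0.1464, 0.8536, -0.5], [0.5, 0.5, 0.7071]]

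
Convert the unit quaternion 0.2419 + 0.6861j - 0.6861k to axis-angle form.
axis = (0, √2/2, -√2/2), θ = 152°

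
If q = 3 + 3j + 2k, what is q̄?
3 - 3j - 2k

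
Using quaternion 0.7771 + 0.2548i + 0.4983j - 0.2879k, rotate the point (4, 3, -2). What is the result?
(2.199, 2.705, -4.105)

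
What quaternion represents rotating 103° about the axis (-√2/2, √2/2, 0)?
0.6225 - 0.5534i + 0.5534j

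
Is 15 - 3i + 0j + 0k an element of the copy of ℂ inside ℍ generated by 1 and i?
Yes. The quaternion 15 - 3i has j- and k-coefficients y = z = 0, so it lies in the complex subalgebra spanned by 1 and i.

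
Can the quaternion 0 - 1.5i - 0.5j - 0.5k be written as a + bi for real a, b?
No. The quaternion -1.5i - 0.5j - 0.5k has j-coefficient y = -0.5 and k-coefficient z = -0.5, not both zero, so it does not lie in the complex subalgebra spanned by 1 and i.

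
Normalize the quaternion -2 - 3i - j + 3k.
-0.417 - 0.6255i - 0.2085j + 0.6255k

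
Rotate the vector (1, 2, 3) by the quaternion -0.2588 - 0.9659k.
(-1.866, -1.232, 3)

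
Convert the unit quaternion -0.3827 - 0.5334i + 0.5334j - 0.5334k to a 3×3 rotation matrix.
[[-0.1381, -0.9773, 0.1608], [-0.1608, -0.1381, -0.9773], [0.9773, -0.1608, -0.1381]]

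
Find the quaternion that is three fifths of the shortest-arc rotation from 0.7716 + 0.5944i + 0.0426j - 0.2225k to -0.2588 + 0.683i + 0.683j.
0.2126 + 0.815i + 0.5264j - 0.1164k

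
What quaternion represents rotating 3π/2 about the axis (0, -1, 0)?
-0.7071 - 0.7071j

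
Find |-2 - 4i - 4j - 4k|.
√52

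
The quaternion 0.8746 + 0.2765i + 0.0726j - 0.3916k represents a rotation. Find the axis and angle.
axis = (0.5703, 0.1497, -0.8077), θ = 58°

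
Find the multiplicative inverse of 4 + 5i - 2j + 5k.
0.0571 - 0.0714i + 0.0286j - 0.0714k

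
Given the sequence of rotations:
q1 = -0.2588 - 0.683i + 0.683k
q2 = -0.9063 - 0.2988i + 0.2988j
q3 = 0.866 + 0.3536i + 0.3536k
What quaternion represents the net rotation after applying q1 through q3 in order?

q2 · q1 = 0.0305 + 0.9004i + 0.1268j - 0.4149k
q3 · q2 · q1 = -0.1453 + 0.7457i + 0.5749j - 0.3037k
-0.1453 + 0.7457i + 0.5749j - 0.3037k


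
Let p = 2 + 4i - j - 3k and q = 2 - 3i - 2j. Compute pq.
14 - 4i + 3j - 17k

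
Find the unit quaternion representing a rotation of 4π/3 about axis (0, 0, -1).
-0.5 - 0.866k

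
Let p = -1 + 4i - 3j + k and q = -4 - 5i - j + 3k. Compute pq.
18 - 19i - 4j - 26k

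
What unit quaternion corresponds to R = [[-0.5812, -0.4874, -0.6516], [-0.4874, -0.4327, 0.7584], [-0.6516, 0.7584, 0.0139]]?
-0.4576i + 0.5326j + 0.712k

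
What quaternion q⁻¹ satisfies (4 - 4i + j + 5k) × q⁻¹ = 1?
0.069 + 0.069i - 0.0172j - 0.0862k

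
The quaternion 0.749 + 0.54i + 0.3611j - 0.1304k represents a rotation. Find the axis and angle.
axis = (0.815, 0.545, -0.1968), θ = 83°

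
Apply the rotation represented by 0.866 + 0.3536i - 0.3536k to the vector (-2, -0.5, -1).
(-1.556, 1.587, -0.556)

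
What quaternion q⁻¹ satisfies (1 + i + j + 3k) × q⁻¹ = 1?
0.0833 - 0.0833i - 0.0833j - 0.25k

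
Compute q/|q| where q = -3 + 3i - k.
-0.6882 + 0.6882i - 0.2294k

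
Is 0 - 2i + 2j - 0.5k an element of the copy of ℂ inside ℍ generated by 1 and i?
No. The quaternion -2i + 2j - 0.5k has j-coefficient y = 2 and k-coefficient z = -0.5, not both zero, so it does not lie in the complex subalgebra spanned by 1 and i.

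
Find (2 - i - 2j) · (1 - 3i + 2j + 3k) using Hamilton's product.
3 - 13i + 5j - 2k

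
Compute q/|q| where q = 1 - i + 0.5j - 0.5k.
0.6325 - 0.6325i + 0.3162j - 0.3162k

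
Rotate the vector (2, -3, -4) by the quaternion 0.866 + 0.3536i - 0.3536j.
(4.7, -0.3, -2.612)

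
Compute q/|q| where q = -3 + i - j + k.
-0.866 + 0.2887i - 0.2887j + 0.2887k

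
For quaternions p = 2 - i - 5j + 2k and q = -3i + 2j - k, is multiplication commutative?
No: pq = 9 - 5i - 3j - 19k ≠ 9 - 7i + 11j + 15k = qp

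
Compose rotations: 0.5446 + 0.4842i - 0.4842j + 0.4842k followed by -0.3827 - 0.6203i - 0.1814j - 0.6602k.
0.3238 - 0.9306i + 0.0672j - 0.1567k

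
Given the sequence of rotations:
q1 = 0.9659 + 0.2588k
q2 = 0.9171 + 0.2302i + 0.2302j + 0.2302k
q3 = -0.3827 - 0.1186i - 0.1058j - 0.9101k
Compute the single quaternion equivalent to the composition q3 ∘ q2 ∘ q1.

q2 · q1 = 0.8263 + 0.2819i + 0.1628j + 0.4597k
q3 · q2 · q1 = 0.1528 - 0.1064i - 0.3518j - 0.9174k
0.1528 - 0.1064i - 0.3518j - 0.9174k


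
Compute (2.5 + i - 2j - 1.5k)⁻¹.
0.1852 - 0.0741i + 0.1481j + 0.1111k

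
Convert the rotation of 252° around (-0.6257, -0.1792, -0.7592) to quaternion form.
-0.5878 - 0.5062i - 0.145j - 0.6142k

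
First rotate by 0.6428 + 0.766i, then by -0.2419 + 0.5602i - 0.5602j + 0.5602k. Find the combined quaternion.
-0.5846 + 0.1748i + 0.069j + 0.7892k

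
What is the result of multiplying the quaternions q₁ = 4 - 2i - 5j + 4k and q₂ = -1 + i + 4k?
-18 - 14i + 17j + 17k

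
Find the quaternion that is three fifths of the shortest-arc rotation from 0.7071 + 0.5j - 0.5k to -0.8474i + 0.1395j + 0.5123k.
0.3782 + 0.6365i + 0.1627j - 0.6522k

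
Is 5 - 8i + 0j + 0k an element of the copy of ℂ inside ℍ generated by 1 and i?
Yes. The quaternion 5 - 8i has j- and k-coefficients y = z = 0, so it lies in the complex subalgebra spanned by 1 and i.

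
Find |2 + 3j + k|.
√14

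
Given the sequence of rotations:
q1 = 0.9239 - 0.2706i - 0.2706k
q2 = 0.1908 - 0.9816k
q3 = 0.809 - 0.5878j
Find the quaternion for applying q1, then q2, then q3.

q2 · q1 = -0.0893 - 0.0516i + 0.2656j - 0.9585k
q3 · q2 · q1 = 0.0839 + 0.5217i + 0.2674j - 0.8058k
0.0839 + 0.5217i + 0.2674j - 0.8058k


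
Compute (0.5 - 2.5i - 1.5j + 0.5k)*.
0.5 + 2.5i + 1.5j - 0.5k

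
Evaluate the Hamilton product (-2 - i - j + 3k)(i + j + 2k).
-4 - 7i + 3j - 4k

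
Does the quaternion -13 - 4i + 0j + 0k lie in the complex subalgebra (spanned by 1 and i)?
Yes. The quaternion -13 - 4i has j- and k-coefficients y = z = 0, so it lies in the complex subalgebra spanned by 1 and i.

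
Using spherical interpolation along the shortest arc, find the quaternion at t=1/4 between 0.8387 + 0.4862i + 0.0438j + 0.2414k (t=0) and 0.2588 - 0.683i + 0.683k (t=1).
0.8594 + 0.1887i + 0.0399j + 0.4735k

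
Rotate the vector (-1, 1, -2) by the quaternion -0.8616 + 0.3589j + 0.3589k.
(1.371, 0.846, -1.846)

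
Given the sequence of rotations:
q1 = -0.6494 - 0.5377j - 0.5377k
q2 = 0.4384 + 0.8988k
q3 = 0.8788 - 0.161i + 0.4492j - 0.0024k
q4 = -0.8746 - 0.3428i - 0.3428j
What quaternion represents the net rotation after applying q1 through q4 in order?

q2 · q1 = 0.1986 + 0.4833i - 0.2357j - 0.8194k
q3 · q2 · q1 = 0.3563 + 0.0241i - 0.251j - 0.8997k
q4 · q3 · q2 · q1 = -0.3894 + 0.1652i - 0.211j + 0.8812k
-0.3894 + 0.1652i - 0.211j + 0.8812k


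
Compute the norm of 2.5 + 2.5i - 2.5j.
4.33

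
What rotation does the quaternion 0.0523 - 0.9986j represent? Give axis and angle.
axis = (0, -1, 0), θ = 174°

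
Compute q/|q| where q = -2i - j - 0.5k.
-0.8729i - 0.4364j - 0.2182k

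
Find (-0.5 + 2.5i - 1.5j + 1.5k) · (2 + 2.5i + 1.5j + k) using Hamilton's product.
-6.5 - 2.5j + 10k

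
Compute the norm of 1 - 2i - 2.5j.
3.354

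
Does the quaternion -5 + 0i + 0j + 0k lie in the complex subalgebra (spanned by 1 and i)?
Yes. The quaternion -5 has j- and k-coefficients y = z = 0, so it lies in the complex subalgebra spanned by 1 and i.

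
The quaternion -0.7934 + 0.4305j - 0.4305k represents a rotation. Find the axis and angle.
axis = (0, √2/2, -√2/2), θ = 285°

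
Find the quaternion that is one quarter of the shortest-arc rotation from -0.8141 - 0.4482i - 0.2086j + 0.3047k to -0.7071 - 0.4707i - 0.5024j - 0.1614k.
-0.8115 - 0.4682i - 0.2925j + 0.1916k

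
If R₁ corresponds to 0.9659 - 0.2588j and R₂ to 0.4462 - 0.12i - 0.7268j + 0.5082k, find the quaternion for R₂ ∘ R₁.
0.2429 + 0.0156i - 0.8175j + 0.5219k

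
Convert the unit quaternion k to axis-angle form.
axis = (0, 0, 1), θ = π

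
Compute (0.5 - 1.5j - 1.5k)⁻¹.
0.1053 + 0.3158j + 0.3158k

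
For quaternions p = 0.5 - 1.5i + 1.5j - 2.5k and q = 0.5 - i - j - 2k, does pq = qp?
No: pq = -4.75 - 6.75i - 0.25j + 0.75k ≠ -4.75 + 4.25i + 0.75j - 5.25k = qp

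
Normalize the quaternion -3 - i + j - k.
-0.866 - 0.2887i + 0.2887j - 0.2887k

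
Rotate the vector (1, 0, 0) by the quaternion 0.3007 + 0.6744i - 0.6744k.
(0.09, -0.406, -0.91)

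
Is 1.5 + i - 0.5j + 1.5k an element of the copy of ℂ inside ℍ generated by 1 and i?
No. The quaternion 1.5 + i - 0.5j + 1.5k has j-coefficient y = -0.5 and k-coefficient z = 1.5, not both zero, so it does not lie in the complex subalgebra spanned by 1 and i.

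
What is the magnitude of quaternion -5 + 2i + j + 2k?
√34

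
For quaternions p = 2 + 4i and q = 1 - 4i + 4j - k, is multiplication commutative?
No: pq = 18 - 4i + 12j + 14k ≠ 18 - 4i + 4j - 18k = qp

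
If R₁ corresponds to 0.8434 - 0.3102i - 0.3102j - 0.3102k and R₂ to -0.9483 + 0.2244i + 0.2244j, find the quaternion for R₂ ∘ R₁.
-0.6606 + 0.4138i + 0.553j + 0.2942k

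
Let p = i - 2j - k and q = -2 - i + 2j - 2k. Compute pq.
3 + 4i + 7j + 2k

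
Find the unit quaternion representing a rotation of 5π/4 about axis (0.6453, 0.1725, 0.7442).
-0.3827 + 0.5962i + 0.1594j + 0.6876k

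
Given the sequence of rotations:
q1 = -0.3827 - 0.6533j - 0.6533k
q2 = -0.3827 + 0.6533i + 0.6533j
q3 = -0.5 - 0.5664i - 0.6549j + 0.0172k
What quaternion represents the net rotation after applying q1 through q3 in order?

q2 · q1 = 0.5733 - 0.6768i + 0.4268j - 0.1768k
q3 · q2 · q1 = -0.3874 + 0.1221i - 0.7006j - 0.5867k
-0.3874 + 0.1221i - 0.7006j - 0.5867k


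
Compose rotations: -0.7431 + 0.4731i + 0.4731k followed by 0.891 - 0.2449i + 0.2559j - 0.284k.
-0.4119 + 0.7246i - 0.2087j + 0.5115k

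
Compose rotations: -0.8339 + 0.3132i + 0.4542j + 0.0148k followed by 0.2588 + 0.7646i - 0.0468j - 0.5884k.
-0.4253 - 0.29i - 0.039j + 0.8564k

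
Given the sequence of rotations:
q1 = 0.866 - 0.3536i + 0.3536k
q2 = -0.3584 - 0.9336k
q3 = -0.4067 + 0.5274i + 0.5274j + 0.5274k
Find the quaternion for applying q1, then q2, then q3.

q2 · q1 = 0.0197 + 0.1267i + 0.3301j - 0.9352k
q3 · q2 · q1 = 0.2443 - 0.7085i + 0.4362j + 0.498k
0.2443 - 0.7085i + 0.4362j + 0.498k


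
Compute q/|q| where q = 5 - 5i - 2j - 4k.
0.5976 - 0.5976i - 0.239j - 0.4781k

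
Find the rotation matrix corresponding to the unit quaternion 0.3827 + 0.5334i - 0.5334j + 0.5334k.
[[-0.1381, -0.9773, 0.1608], [-0.1608, -0.1381, -0.9773], [0.9773, -0.1608, -0.1381]]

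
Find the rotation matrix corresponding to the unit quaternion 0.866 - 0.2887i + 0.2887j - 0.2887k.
[[0.6666, 0.3333, 0.6667], [-0.6667, 0.6666, 0.3333], [-0.3333, -0.6667, 0.6666]]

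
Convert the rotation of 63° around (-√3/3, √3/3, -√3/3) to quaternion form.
0.8526 - 0.3017i + 0.3017j - 0.3017k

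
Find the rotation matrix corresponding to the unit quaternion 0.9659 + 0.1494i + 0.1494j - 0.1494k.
[[0.9107, 0.3333, 0.244], [-0.244, 0.9107, -0.3333], [-0.3333, 0.244, 0.9107]]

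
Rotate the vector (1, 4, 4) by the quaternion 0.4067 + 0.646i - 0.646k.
(-1.071, -5.304, 1.929)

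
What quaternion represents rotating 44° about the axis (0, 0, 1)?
0.9272 + 0.3746k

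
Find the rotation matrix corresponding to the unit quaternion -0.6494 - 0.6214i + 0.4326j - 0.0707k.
[[0.6157, -0.6295, -0.474], [-0.4458, 0.2177, -0.8682], [0.6497, 0.7459, -0.1466]]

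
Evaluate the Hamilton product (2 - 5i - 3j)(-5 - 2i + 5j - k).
-5 + 24i + 20j - 33k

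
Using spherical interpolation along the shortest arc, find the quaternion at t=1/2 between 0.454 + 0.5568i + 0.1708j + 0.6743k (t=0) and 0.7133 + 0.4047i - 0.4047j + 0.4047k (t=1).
0.6234 + 0.5135i - 0.1249j + 0.5763k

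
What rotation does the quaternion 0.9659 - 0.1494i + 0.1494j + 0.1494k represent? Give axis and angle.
axis = (-√3/3, √3/3, √3/3), θ = π/6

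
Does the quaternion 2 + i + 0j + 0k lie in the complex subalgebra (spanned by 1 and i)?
Yes. The quaternion 2 + i has j- and k-coefficients y = z = 0, so it lies in the complex subalgebra spanned by 1 and i.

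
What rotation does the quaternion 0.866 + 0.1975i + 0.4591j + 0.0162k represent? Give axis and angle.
axis = (0.395, 0.9181, 0.0324), θ = π/3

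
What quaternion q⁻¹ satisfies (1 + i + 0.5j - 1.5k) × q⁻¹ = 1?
0.2222 - 0.2222i - 0.1111j + 0.3333k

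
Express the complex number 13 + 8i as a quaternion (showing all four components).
13 + 8i + 0j + 0k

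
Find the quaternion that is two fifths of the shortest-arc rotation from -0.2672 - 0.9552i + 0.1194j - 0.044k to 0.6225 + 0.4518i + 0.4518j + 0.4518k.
-0.4638 - 0.8441i - 0.1277j - 0.2367k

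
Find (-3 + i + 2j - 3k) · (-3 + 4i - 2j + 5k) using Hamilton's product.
24 - 11i - 17j - 16k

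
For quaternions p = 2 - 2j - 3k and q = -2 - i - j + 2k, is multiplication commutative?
No: pq = -9i + 5j + 8k ≠ 5i - j + 12k = qp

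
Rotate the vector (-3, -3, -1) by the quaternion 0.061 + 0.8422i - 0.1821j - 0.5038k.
(0.328, 3.803, 2.105)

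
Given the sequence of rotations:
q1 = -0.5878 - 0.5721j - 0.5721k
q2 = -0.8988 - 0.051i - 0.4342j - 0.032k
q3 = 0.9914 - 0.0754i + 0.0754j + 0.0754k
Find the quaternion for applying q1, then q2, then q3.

q2 · q1 = 0.2616 + 0.2601i + 0.7402j + 0.5622k
q3 · q2 · q1 = 0.1808 + 0.2247i + 0.8156j + 0.5017k
0.1808 + 0.2247i + 0.8156j + 0.5017k


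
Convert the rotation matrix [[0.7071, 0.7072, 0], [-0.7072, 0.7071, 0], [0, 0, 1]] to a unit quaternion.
0.9239 - 0.3827k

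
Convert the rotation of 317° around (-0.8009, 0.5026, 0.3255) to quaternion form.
-0.9304 - 0.2935i + 0.1842j + 0.1193k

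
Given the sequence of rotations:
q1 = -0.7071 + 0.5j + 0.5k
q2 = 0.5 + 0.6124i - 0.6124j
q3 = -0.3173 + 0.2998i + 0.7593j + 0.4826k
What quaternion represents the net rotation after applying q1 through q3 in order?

q2 · q1 = -0.0474 - 0.7392i + 0.3768j + 0.5562k
q3 · q2 · q1 = -0.3179 + 0.4608i - 0.679j + 0.4749k
-0.3179 + 0.4608i - 0.679j + 0.4749k


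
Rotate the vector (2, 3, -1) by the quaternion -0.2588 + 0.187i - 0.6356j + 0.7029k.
(-1.806, -0.581, -3.225)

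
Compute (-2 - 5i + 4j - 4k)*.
-2 + 5i - 4j + 4k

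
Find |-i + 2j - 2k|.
3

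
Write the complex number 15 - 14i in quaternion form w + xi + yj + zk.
15 - 14i + 0j + 0k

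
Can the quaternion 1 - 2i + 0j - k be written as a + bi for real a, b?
No. The quaternion 1 - 2i - k has j-coefficient y = 0 and k-coefficient z = -1, not both zero, so it does not lie in the complex subalgebra spanned by 1 and i.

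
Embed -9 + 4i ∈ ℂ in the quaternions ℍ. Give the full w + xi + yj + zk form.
-9 + 4i + 0j + 0k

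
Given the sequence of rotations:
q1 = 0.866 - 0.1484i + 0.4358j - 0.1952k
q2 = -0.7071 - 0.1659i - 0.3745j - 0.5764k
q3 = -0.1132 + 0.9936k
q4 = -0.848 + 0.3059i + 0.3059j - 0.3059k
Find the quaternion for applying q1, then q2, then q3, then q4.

q2 · q1 = -0.5863 + 0.2856i - 0.5793j - 0.489k
q3 · q2 · q1 = 0.5522 + 0.5433i + 0.3493j - 0.5272k
q4 · q3 · q2 · q1 = -0.9026 - 0.3462i - 0.1322j + 0.2188k
-0.9026 - 0.3462i - 0.1322j + 0.2188k


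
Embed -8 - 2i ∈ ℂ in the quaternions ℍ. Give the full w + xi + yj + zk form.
-8 - 2i + 0j + 0k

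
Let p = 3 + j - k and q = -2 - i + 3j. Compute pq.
-9 + 8j + 3k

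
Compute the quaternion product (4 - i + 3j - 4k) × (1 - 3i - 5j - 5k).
-4 - 48i - 10j - 10k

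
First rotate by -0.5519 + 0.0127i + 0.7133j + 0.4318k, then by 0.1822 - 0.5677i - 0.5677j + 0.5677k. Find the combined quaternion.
0.0665 - 0.3344i + 0.6956j - 0.6324k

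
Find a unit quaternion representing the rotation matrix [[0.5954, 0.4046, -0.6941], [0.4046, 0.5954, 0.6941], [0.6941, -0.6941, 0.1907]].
0.7716 - 0.4498i - 0.4498j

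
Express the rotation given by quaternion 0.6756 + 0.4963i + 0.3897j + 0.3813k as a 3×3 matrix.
[[0.4055, -0.1284, 0.905], [0.902, 0.2166, -0.3734], [-0.1481, 0.9678, 0.2036]]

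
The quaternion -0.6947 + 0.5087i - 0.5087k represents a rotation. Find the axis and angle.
axis = (√2/2, 0, -√2/2), θ = 268°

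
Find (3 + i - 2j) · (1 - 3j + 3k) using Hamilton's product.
-3 - 5i - 14j + 6k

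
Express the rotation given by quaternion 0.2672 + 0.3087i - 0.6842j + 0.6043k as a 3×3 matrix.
[[-0.6666, -0.7454, 0.0075], [-0.0995, 0.0791, -0.9919], [0.7387, -0.662, -0.1269]]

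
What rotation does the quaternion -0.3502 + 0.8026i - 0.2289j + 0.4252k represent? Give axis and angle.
axis = (0.8569, -0.2444, 0.4539), θ = 221°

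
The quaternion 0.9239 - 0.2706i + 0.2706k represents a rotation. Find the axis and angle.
axis = (-√2/2, 0, √2/2), θ = π/4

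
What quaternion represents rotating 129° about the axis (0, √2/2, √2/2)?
0.4305 + 0.6382j + 0.6382k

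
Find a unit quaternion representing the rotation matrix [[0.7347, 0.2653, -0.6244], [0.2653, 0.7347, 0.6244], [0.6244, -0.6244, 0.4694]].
0.8571 - 0.3642i - 0.3642j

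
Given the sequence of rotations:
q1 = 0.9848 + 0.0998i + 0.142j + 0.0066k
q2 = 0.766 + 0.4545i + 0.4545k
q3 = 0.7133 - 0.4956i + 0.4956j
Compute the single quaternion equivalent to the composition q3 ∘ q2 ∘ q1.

q2 · q1 = 0.706 + 0.4595i + 0.1511j + 0.5172k
q3 · q2 · q1 = 0.6564 + 0.2342i + 0.714j + 0.0663k
0.6564 + 0.2342i + 0.714j + 0.0663k


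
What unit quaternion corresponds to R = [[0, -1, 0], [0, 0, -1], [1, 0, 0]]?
0.5 + 0.5i - 0.5j + 0.5k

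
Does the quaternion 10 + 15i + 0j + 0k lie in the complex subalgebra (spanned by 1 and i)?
Yes. The quaternion 10 + 15i has j- and k-coefficients y = z = 0, so it lies in the complex subalgebra spanned by 1 and i.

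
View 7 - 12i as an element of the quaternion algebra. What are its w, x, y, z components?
7 - 12i + 0j + 0k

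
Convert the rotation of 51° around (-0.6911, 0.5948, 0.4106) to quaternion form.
0.9026 - 0.2975i + 0.2561j + 0.1768k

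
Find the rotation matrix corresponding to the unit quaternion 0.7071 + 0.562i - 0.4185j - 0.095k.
[[0.6317, -0.336, -0.6986], [-0.6047, 0.3503, -0.7153], [0.4851, 0.8743, 0.018]]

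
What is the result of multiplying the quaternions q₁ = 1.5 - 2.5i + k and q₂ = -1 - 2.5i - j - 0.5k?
-7.25 - 0.25i - 5.25j + 0.75k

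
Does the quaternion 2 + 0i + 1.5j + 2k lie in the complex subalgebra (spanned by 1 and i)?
No. The quaternion 2 + 1.5j + 2k has j-coefficient y = 1.5 and k-coefficient z = 2, not both zero, so it does not lie in the complex subalgebra spanned by 1 and i.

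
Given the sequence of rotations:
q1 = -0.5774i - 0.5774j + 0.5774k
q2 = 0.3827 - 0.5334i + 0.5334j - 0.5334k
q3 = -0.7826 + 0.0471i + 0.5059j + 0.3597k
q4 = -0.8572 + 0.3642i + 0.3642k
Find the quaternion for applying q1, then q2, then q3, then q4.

q2 · q1 = 0.308 - 0.221i + 0.395j + 0.8369k
q3 · q2 · q1 = -0.7315 + 0.4688i - 0.2722j - 0.4138k
q4 · q3 · q2 · q1 = 0.607 - 0.5691i + 0.5548j - 0.0108k
0.607 - 0.5691i + 0.5548j - 0.0108k


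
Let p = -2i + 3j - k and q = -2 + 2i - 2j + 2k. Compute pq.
12 + 8i - 4j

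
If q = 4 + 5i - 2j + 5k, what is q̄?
4 - 5i + 2j - 5k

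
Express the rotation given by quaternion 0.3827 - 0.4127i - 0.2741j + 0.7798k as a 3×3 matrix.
[[-0.3664, -0.3706, -0.8534], [0.8231, -0.5568, -0.1116], [-0.4339, -0.7434, 0.5091]]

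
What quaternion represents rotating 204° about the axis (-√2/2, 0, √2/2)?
-0.2079 - 0.6917i + 0.6917k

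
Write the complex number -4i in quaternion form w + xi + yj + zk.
0 - 4i + 0j + 0k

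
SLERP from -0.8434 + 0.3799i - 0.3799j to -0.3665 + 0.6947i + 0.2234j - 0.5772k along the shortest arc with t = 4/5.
-0.5186 + 0.689i + 0.1004j - 0.4963k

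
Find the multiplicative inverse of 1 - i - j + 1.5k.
0.1905 + 0.1905i + 0.1905j - 0.2857k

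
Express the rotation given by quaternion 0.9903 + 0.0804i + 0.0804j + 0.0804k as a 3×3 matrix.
[[0.9741, -0.1463, 0.1722], [0.1722, 0.9741, -0.1463], [-0.1463, 0.1722, 0.9741]]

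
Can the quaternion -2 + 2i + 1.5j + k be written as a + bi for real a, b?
No. The quaternion -2 + 2i + 1.5j + k has j-coefficient y = 1.5 and k-coefficient z = 1, not both zero, so it does not lie in the complex subalgebra spanned by 1 and i.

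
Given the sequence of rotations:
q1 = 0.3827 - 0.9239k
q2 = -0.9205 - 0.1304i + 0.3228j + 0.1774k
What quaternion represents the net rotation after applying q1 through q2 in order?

q2 · q1 = -0.1884 - 0.3481i + 0.0031j + 0.9183k
-0.1884 - 0.3481i + 0.0031j + 0.9183k


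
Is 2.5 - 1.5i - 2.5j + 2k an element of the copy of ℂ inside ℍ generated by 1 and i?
No. The quaternion 2.5 - 1.5i - 2.5j + 2k has j-coefficient y = -2.5 and k-coefficient z = 2, not both zero, so it does not lie in the complex subalgebra spanned by 1 and i.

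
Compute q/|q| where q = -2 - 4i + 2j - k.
-0.4 - 0.8i + 0.4j - 0.2k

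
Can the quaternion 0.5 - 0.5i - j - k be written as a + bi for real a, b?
No. The quaternion 0.5 - 0.5i - j - k has j-coefficient y = -1 and k-coefficient z = -1, not both zero, so it does not lie in the complex subalgebra spanned by 1 and i.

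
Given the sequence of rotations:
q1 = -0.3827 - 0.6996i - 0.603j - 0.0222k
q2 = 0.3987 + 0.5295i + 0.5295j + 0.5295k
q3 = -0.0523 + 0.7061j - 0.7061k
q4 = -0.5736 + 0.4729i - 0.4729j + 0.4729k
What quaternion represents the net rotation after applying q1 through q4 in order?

q2 · q1 = 0.5489 - 0.174i - 0.8017j - 0.1603k
q3 · q2 · q1 = 0.4242 - 0.6702i + 0.5524j - 0.2563k
q4 · q3 · q2 · q1 = 0.4561 + 0.445i - 0.7132j + 0.2919k
0.4561 + 0.445i - 0.7132j + 0.2919k


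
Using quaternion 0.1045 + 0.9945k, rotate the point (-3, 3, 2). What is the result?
(2.311, -3.558, 2)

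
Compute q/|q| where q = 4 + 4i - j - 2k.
0.6576 + 0.6576i - 0.1644j - 0.3288k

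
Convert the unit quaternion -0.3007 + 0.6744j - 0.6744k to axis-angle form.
axis = (0, √2/2, -√2/2), θ = 215°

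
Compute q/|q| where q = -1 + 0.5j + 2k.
-0.4364 + 0.2182j + 0.8729k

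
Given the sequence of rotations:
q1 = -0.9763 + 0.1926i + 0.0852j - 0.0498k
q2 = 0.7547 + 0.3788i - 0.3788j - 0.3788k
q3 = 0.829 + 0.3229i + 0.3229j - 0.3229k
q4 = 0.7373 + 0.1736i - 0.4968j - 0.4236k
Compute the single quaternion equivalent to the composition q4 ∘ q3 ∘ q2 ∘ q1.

q2 · q1 = -0.7964 - 0.1733i + 0.38j + 0.4375k
q3 · q2 · q1 = -0.5857 - 0.1369i - 0.0274j + 0.7985k
q4 · q3 · q2 · q1 = -0.0834 - 0.6109i + 0.1901j + 0.7641k
-0.0834 - 0.6109i + 0.1901j + 0.7641k


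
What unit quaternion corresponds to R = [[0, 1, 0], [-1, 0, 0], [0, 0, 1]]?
0.7071 - 0.7071k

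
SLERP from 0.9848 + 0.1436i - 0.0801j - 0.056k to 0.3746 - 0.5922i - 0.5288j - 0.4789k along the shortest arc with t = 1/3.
0.9171 - 0.1376i - 0.2836j - 0.2441k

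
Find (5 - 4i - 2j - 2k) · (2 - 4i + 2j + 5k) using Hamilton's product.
8 - 34i + 34j + 5k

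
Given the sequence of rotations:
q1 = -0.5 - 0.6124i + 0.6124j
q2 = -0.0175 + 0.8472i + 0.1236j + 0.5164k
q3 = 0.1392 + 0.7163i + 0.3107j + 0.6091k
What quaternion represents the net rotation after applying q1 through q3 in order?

q2 · q1 = 0.4519 - 0.7291i - 0.3888j + 0.3363k
q3 · q2 · q1 = 0.5011 + 0.5635i - 0.5987j + 0.2701k
0.5011 + 0.5635i - 0.5987j + 0.2701k


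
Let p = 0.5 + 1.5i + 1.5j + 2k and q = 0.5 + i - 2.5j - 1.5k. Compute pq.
5.5 + 4i + 3.75j - 5k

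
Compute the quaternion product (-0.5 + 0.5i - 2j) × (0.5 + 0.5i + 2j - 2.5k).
3.5 + 5i - 0.75j + 3.25k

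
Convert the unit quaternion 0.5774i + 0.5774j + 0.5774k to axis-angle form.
axis = (√3/3, √3/3, √3/3), θ = π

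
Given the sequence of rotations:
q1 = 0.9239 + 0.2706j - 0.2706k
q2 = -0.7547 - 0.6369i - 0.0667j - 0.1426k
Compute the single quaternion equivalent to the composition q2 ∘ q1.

q2 · q1 = -0.7178 - 0.5318i - 0.4382j - 0.0999k
-0.7178 - 0.5318i - 0.4382j - 0.0999k


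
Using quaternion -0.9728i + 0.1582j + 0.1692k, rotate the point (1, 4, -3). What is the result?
(0.649, -4.268, 2.713)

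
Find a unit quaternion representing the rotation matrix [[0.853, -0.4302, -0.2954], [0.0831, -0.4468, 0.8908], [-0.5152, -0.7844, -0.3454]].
0.515 - 0.8132i + 0.1067j + 0.2492k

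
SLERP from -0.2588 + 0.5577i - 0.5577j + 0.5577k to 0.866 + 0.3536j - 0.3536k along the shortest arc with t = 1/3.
-0.5138 + 0.4023i - 0.5358j + 0.5358k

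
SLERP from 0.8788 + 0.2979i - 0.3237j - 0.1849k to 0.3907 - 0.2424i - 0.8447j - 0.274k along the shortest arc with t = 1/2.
0.7107 + 0.0311i - 0.6541j - 0.2569k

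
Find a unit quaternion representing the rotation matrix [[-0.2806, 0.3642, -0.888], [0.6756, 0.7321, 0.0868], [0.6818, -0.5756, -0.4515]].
-0.5 + 0.3312i + 0.7849j - 0.1557k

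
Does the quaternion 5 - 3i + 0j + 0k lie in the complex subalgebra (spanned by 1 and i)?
Yes. The quaternion 5 - 3i has j- and k-coefficients y = z = 0, so it lies in the complex subalgebra spanned by 1 and i.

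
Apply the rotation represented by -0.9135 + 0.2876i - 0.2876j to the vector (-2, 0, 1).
(-1.144, 0.856, 1.72)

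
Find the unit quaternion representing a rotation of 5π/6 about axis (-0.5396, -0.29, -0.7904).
0.2588 - 0.5212i - 0.2801j - 0.7635k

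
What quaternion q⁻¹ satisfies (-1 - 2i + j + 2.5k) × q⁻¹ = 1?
-0.0816 + 0.1633i - 0.0816j - 0.2041k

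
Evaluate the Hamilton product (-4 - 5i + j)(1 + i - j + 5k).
2 - 4i + 30j - 16k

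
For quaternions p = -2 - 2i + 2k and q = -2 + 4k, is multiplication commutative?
No: pq = -4 + 4i + 8j - 12k ≠ -4 + 4i - 8j - 12k = qp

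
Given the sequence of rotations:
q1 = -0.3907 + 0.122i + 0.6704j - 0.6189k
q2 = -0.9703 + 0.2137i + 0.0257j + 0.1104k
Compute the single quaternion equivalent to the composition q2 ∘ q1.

q2 · q1 = 0.4041 - 0.2918i - 0.5148j + 0.6975k
0.4041 - 0.2918i - 0.5148j + 0.6975k


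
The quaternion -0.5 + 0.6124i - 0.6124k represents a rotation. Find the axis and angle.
axis = (√2/2, 0, -√2/2), θ = 4π/3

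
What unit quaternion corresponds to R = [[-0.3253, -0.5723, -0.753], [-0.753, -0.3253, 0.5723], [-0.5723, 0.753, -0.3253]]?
-0.0785 - 0.5756i + 0.5756j + 0.5756k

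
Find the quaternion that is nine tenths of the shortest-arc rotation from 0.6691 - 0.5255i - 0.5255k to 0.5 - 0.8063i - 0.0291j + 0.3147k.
0.5411 - 0.8083i - 0.027j + 0.2307k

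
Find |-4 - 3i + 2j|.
√29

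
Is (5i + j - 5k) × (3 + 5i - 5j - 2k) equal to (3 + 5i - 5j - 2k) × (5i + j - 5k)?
No: pq = -30 - 12i - 12j - 45k ≠ -30 + 42i + 18j + 15k = qp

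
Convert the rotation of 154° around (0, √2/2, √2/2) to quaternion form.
0.225 + 0.689j + 0.689k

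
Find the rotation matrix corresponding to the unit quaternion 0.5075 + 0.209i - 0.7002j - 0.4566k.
[[-0.3975, 0.1708, -0.9016], [-0.7561, 0.4957, 0.4273], [0.5198, 0.8516, -0.0679]]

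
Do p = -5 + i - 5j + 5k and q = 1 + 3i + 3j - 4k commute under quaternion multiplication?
No: pq = 27 - 9i - j + 43k ≠ 27 - 19i - 39j + 7k = qp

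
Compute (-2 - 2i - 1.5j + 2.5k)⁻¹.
-0.1212 + 0.1212i + 0.0909j - 0.1515k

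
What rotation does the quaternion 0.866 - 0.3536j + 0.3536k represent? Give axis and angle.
axis = (0, -√2/2, √2/2), θ = π/3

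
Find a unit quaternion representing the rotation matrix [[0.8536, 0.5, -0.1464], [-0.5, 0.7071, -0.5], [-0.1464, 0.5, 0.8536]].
0.9239 + 0.2706i - 0.2706k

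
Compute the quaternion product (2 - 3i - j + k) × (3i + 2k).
7 + 4i + 9j + 7k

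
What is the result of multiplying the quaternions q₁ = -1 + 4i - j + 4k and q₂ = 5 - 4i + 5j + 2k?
8 + 2i - 34j + 34k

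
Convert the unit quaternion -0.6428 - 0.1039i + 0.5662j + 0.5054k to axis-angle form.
axis = (-0.1356, 0.7391, 0.6598), θ = 260°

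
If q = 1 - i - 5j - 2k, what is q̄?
1 + i + 5j + 2k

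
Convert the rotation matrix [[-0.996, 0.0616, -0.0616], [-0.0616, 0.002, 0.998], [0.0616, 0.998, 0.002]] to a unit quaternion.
-0.0436 + 0.7064j + 0.7064k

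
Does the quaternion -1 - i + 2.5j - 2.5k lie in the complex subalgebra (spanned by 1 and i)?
No. The quaternion -1 - i + 2.5j - 2.5k has j-coefficient y = 2.5 and k-coefficient z = -2.5, not both zero, so it does not lie in the complex subalgebra spanned by 1 and i.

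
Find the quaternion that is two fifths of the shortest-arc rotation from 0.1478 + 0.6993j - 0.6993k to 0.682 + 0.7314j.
0.4049 + 0.7901j - 0.4601k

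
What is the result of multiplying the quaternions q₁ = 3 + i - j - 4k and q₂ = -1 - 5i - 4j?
-2 - 32i + 9j - 5k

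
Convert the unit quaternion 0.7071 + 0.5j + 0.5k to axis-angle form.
axis = (0, √2/2, √2/2), θ = π/2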